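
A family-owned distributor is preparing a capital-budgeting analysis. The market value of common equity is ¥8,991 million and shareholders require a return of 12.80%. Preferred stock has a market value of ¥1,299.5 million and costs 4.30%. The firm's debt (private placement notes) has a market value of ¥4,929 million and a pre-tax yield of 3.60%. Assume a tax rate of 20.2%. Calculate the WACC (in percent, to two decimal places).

Total capital V = 8991 + 1299.5 + 4929 = 15219.5.
Equity: weight = 8991/15219.5 = 0.5908; cost = 12.8%.
Preferred: weight = 1299.5/15219.5 = 0.0854; cost = 4.3%.
Private placement notes: weight = 4929/15219.5 = 0.3239; after-tax cost = 3.6% × (1 − 20.2%) = 2.8728%.
WACC = 0.5908 × 12.8000% + 0.0854 × 4.3000% + 0.3239 × 2.8728% = 8.8592%.

8.86%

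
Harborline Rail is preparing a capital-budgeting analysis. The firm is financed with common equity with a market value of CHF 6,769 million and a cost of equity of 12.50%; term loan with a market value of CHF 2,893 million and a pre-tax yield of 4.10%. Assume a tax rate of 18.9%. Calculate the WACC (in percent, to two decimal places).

Total capital V = 6769 + 2893 = 9662.
Equity: weight = 6769/9662 = 0.7006; cost = 12.5%.
Term loan: weight = 2893/9662 = 0.2994; after-tax cost = 4.1% × (1 − 18.9%) = 3.3251%.
WACC = 0.7006 × 12.5000% + 0.2994 × 3.3251% = 9.7528%.

9.75%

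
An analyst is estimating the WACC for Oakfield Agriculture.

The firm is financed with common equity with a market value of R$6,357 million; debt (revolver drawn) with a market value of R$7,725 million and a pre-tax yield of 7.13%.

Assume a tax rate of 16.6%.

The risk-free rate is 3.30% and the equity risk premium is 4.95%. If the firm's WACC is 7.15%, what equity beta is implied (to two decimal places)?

Total capital V = 6357 + 7725 = 14082.
Equity weight = 6357/14082 = 0.4514.
Revolver drawn weight = 7725/14082 = 0.5486.
Debt contribution = 0.5486 × 7.13% × (1 − 16.6%) = 3.2620%.
Required equity contribution = 7.15% − 3.2620% = 3.8880%  ⇒  Re = 8.6126%.
CAPM: 8.6126% = 3.3% + β × 4.95%  ⇒  β = 1.0732.

1.07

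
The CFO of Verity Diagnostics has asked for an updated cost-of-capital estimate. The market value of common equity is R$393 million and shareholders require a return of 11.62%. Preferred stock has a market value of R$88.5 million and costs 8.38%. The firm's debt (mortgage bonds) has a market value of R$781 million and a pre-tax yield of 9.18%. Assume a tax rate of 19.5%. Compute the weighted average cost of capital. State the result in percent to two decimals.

Total capital V = 393 + 88.5 + 781 = 1262.5.
Equity: weight = 393/1262.5 = 0.3113; cost = 11.62%.
Preferred: weight = 88.5/1262.5 = 0.0701; cost = 8.38%.
Mortgage bonds: weight = 781/1262.5 = 0.6186; after-tax cost = 9.18% × (1 − 19.5%) = 7.3899%.
WACC = 0.3113 × 11.6200% + 0.0701 × 8.3800% + 0.6186 × 7.3899% = 8.7761%.

8.78%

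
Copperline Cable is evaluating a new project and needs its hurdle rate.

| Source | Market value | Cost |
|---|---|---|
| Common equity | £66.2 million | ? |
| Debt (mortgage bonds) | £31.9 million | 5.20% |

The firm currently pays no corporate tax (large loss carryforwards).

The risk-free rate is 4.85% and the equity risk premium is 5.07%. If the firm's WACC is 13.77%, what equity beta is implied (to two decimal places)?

Total capital V = 66.2 + 31.9 = 98.1.
Equity weight = 66.2/98.1 = 0.6748.
Mortgage bonds weight = 31.9/98.1 = 0.3252.
Debt contribution = 0.3252 × 5.2% × (1 − 0%) = 1.6909%.
Required equity contribution = 13.77% − 1.6909% = 12.0791%  ⇒  Re = 17.8997%.
CAPM: 17.8997% = 4.85% + β × 5.07%  ⇒  β = 2.5739.

2.57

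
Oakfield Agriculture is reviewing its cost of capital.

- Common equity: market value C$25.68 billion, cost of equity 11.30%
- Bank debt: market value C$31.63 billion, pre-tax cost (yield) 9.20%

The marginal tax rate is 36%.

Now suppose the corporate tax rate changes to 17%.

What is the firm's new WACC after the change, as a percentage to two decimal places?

After the change:
Total capital V = 25.68 + 31.63 = 57.31.
Equity: weight = 25.68/57.31 = 0.4481; cost = 11.3%.
Bank debt: weight = 31.63/57.31 = 0.5519; after-tax cost = 9.2% × (1 − 17%) = 7.6360%.
WACC = 0.4481 × 11.3000% + 0.5519 × 7.6360% = 9.2778%.

9.28%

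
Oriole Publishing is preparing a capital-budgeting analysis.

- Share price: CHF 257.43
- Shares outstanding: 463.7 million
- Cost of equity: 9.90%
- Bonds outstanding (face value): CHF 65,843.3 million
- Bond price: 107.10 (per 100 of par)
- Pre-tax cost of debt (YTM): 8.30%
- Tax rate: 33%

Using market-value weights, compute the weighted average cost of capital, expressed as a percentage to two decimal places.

8.29%

Market value of equity E = 257.43 × 463.7m = 119370.291m. Market value of debt D = 65843.3m × 107.1/100 = 70518.1743m.
Total capital V = 119370.291 + 70518.1743 = 189888.4653.
Equity: weight = 119370.291/189888.4653 = 0.6286; cost = 9.9%.
Bonds outstanding: weight = 70518.1743/189888.4653 = 0.3714; after-tax cost = 8.3% × (1 − 33%) = 5.5610%.
WACC = 0.6286 × 9.9000% + 0.3714 × 5.5610% = 8.2886%.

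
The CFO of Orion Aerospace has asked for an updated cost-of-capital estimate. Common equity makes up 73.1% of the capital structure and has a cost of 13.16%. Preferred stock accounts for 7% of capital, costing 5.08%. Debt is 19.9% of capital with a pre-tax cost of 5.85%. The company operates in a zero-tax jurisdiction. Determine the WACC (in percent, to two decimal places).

11.14%

After-tax cost of debt = 5.85% × (1 − 0%) = 5.8500%.
WACC = 0.731 × 13.1600% + 0.070 × 5.0800% + 0.199 × 5.8500% = 11.1397%.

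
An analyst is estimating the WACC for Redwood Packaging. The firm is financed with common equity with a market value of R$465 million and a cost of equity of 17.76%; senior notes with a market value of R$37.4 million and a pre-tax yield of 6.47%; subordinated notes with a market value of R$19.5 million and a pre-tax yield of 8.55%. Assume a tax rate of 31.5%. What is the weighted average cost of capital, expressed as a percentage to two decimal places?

Total capital V = 465 + 37.4 + 19.5 = 521.9.
Equity: weight = 465/521.9 = 0.8910; cost = 17.76%.
Senior notes: weight = 37.4/521.9 = 0.0717; after-tax cost = 6.47% × (1 − 31.5%) = 4.4320%.
Subordinated notes: weight = 19.5/521.9 = 0.0374; after-tax cost = 8.55% × (1 − 31.5%) = 5.8568%.
WACC = 0.8910 × 17.7600% + 0.0717 × 4.4320% + 0.0374 × 5.8568% = 16.3601%.

16.36%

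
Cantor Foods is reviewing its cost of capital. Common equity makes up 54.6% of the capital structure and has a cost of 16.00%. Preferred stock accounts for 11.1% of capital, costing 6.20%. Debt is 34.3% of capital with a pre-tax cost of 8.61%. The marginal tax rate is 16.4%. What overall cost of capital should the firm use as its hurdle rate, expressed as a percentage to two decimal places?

After-tax cost of debt = 8.61% × (1 − 16.4%) = 7.1980%.
WACC = 0.546 × 16.0000% + 0.111 × 6.2000% + 0.343 × 7.1980% = 11.8931%.

11.89%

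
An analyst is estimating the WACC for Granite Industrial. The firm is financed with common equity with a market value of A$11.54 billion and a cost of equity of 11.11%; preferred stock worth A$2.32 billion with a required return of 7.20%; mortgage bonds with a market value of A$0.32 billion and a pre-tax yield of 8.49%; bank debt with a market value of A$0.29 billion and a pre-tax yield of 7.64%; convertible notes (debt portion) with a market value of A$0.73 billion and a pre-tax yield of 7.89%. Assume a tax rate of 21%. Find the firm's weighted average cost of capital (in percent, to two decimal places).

10.09%

Total capital V = 11.54 + 2.32 + 0.32 + 0.29 + 0.73 = 15.2.
Equity: weight = 11.54/15.2 = 0.7592; cost = 11.11%.
Preferred: weight = 2.32/15.2 = 0.1526; cost = 7.2%.
Mortgage bonds: weight = 0.32/15.2 = 0.0211; after-tax cost = 8.49% × (1 − 21%) = 6.7071%.
Bank debt: weight = 0.29/15.2 = 0.0191; after-tax cost = 7.64% × (1 − 21%) = 6.0356%.
Convertible notes (debt portion): weight = 0.73/15.2 = 0.0480; after-tax cost = 7.89% × (1 − 21%) = 6.2331%.
WACC = 0.7592 × 11.1100% + 0.1526 × 7.2000% + 0.0211 × 6.7071% + 0.0191 × 6.0356% + 0.0480 × 6.2331% = 10.0895%.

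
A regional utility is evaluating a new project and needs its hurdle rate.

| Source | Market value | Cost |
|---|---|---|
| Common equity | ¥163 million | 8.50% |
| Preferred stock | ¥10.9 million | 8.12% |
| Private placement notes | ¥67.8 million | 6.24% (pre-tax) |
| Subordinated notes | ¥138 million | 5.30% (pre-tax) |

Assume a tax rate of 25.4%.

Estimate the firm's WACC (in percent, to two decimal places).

6.15%

Total capital V = 163 + 10.9 + 67.8 + 138 = 379.7.
Equity: weight = 163/379.7 = 0.4293; cost = 8.5%.
Preferred: weight = 10.9/379.7 = 0.0287; cost = 8.12%.
Private placement notes: weight = 67.8/379.7 = 0.1786; after-tax cost = 6.24% × (1 − 25.4%) = 4.6550%.
Subordinated notes: weight = 138/379.7 = 0.3634; after-tax cost = 5.3% × (1 − 25.4%) = 3.9538%.
WACC = 0.4293 × 8.5000% + 0.0287 × 8.1200% + 0.1786 × 4.6550% + 0.3634 × 3.9538% = 6.1502%.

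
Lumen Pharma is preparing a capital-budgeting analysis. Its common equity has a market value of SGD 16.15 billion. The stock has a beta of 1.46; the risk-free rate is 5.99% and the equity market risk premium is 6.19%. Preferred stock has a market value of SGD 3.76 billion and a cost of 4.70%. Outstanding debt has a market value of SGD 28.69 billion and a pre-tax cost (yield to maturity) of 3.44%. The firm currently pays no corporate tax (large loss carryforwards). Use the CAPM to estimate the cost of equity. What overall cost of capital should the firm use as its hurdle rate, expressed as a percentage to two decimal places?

7.39%

Cost of equity via CAPM: Re = 5.99% + 1.46 × 6.19% = 15.0274%.
Total capital V = 16.15 + 3.76 + 28.69 = 48.6.
Equity: weight = 16.15/48.6 = 0.3323; cost = 15.0274%.
Preferred: weight = 3.76/48.6 = 0.0774; cost = 4.7%.
Debt: weight = 28.69/48.6 = 0.5903; after-tax cost = 3.44% × (1 − 0%) = 3.4400%.
WACC = 0.3323 × 15.0274% + 0.0774 × 4.7000% + 0.5903 × 3.4400% = 7.3880%.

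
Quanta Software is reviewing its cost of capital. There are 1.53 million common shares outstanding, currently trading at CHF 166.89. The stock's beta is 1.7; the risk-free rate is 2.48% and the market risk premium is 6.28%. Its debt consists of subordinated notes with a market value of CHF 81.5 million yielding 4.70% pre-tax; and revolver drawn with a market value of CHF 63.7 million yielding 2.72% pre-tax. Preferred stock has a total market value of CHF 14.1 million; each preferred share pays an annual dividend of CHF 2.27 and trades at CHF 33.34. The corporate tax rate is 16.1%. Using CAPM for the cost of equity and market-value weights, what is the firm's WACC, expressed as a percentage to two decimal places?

Cost of equity via CAPM: Re = 2.48% + 1.7 × 6.28% = 13.1560%.
Cost of preferred: Rp = 2.27 / 33.34 = 6.8086%.
Market value of equity E = 166.89 × 1.53m = 255.3417m.
Total capital V = 255.3417 + 14.1 + 81.5 + 63.7 = 414.6417.
Equity: weight = 255.3417/414.6417 = 0.6158; cost = 13.156%.
Preferred: weight = 14.1/414.6417 = 0.0340; cost = 6.8086%.
Subordinated notes: weight = 81.5/414.6417 = 0.1966; after-tax cost = 4.7% × (1 − 16.1%) = 3.9433%.
Revolver drawn: weight = 63.7/414.6417 = 0.1536; after-tax cost = 2.72% × (1 − 16.1%) = 2.2821%.
WACC = 0.6158 × 13.1560% + 0.0340 × 6.8086% + 0.1966 × 3.9433% + 0.1536 × 2.2821% = 9.4588%.

9.46%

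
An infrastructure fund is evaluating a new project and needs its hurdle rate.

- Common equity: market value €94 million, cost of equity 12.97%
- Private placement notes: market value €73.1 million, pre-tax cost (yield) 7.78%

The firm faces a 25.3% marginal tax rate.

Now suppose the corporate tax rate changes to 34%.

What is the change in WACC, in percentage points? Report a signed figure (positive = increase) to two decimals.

Current WACC:
Total capital V = 94 + 73.1 = 167.1.
Equity: weight = 94/167.1 = 0.5625; cost = 12.97%.
Private placement notes: weight = 73.1/167.1 = 0.4375; after-tax cost = 7.78% × (1 − 25.3%) = 5.8117%.
WACC = 0.5625 × 12.9700% + 0.4375 × 5.8117% = 9.8385%.
After the change:
Total capital V = 94 + 73.1 = 167.1.
Equity: weight = 94/167.1 = 0.5625; cost = 12.97%.
Private placement notes: weight = 73.1/167.1 = 0.4375; after-tax cost = 7.78% × (1 − 34%) = 5.1348%.
WACC = 0.5625 × 12.9700% + 0.4375 × 5.1348% = 9.5424%.
Change in WACC = 9.5424% − 9.8385% = -0.2961 pp.

-0.30 pp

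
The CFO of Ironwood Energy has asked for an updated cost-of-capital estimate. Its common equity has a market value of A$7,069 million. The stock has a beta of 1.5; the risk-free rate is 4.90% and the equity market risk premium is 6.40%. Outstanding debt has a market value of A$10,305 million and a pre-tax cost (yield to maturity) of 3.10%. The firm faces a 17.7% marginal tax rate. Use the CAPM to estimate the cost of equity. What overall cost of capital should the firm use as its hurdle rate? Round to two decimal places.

7.41%

Cost of equity via CAPM: Re = 4.9% + 1.5 × 6.4% = 14.5000%.
Total capital V = 7069 + 10305 = 17374.
Equity: weight = 7069/17374 = 0.4069; cost = 14.5%.
Debt: weight = 10305/17374 = 0.5931; after-tax cost = 3.1% × (1 − 17.7%) = 2.5513%.
WACC = 0.4069 × 14.5000% + 0.5931 × 2.5513% = 7.4129%.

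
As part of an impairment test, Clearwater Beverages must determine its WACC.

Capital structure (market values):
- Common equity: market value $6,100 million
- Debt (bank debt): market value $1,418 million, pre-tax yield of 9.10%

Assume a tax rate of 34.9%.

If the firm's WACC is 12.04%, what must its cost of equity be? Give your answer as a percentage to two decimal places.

13.46%

Total capital V = 6100 + 1418 = 7518.
Equity weight = 6100/7518 = 0.8114.
Bank debt weight = 1418/7518 = 0.1886.
Debt contribution = 0.1886 × 9.1% × (1 − 34.9%) = 1.1174%.
Required equity contribution = 12.04% − 1.1174% = 10.9226%.
Re = 10.9226% / 0.8114 = 13.4617%.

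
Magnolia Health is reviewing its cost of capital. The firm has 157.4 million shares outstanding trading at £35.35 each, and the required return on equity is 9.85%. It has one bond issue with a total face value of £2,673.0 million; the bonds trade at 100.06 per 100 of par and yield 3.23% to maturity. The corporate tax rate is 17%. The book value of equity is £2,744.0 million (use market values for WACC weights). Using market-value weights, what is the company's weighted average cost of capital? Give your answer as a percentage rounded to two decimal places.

Market value of equity E = 35.35 × 157.4m = 5564.09m. Market value of debt D = 2673m × 100.06/100 = 2674.6038m.
Total capital V = 5564.09 + 2674.6038 = 8238.6938.
Equity: weight = 5564.09/8238.6938 = 0.6754; cost = 9.85%.
Bonds outstanding: weight = 2674.6038/8238.6938 = 0.3246; after-tax cost = 3.23% × (1 − 17%) = 2.6809%.
WACC = 0.6754 × 9.8500% + 0.3246 × 2.6809% = 7.5226%.

7.52%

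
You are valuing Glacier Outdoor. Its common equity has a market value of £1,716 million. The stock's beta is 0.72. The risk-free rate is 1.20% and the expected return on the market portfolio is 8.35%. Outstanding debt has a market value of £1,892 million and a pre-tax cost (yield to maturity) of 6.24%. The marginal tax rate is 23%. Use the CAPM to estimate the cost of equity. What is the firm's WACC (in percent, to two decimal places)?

5.54%

Market risk premium = 8.35% − 1.2% = 7.15%.
Cost of equity via CAPM: Re = 1.2% + 0.72 × 7.15% = 6.3480%.
Total capital V = 1716 + 1892 = 3608.
Equity: weight = 1716/3608 = 0.4756; cost = 6.348%.
Debt: weight = 1892/3608 = 0.5244; after-tax cost = 6.24% × (1 − 23%) = 4.8048%.
WACC = 0.4756 × 6.3480% + 0.5244 × 4.8048% = 5.5388%.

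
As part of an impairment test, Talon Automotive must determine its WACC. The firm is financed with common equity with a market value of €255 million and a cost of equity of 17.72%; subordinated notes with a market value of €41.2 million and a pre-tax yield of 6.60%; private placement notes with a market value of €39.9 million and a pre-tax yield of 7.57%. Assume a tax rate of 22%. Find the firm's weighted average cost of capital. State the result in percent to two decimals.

Total capital V = 255 + 41.2 + 39.9 = 336.1.
Equity: weight = 255/336.1 = 0.7587; cost = 17.72%.
Subordinated notes: weight = 41.2/336.1 = 0.1226; after-tax cost = 6.6% × (1 − 22%) = 5.1480%.
Private placement notes: weight = 39.9/336.1 = 0.1187; after-tax cost = 7.57% × (1 − 22%) = 5.9046%.
WACC = 0.7587 × 17.7200% + 0.1226 × 5.1480% + 0.1187 × 5.9046% = 14.7762%.

14.78%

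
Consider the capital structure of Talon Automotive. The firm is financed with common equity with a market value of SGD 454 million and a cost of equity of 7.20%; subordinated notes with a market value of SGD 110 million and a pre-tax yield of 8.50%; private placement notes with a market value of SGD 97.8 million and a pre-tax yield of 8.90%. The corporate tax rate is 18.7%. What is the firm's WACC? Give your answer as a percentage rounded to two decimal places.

7.16%

Total capital V = 454 + 110 + 97.8 = 661.8.
Equity: weight = 454/661.8 = 0.6860; cost = 7.2%.
Subordinated notes: weight = 110/661.8 = 0.1662; after-tax cost = 8.5% × (1 − 18.7%) = 6.9105%.
Private placement notes: weight = 97.8/661.8 = 0.1478; after-tax cost = 8.9% × (1 − 18.7%) = 7.2357%.
WACC = 0.6860 × 7.2000% + 0.1662 × 6.9105% + 0.1478 × 7.2357% = 7.1572%.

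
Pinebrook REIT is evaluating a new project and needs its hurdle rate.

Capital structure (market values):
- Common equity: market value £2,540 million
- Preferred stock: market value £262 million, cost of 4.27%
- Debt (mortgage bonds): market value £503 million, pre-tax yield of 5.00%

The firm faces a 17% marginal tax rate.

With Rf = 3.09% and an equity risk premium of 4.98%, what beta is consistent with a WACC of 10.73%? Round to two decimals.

1.93

Total capital V = 2540 + 262 + 503 = 3305.
Equity weight = 2540/3305 = 0.7685.
Preferred weight = 262/3305 = 0.0793.
Mortgage bonds weight = 503/3305 = 0.1522.
Debt contribution = 0.1522 × 5% × (1 − 17%) = 0.6316%.
Preferred contribution = 0.0793 × 4.27% = 0.3385%.
Required equity contribution = 10.73% − 0.9701% = 9.7599%  ⇒  Re = 12.6994%.
CAPM: 12.6994% = 3.09% + β × 4.98%  ⇒  β = 1.9296.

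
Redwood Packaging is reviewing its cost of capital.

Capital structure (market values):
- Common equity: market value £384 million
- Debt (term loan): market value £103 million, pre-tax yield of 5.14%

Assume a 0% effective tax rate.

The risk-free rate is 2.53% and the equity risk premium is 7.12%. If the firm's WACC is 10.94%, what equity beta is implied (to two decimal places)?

1.40

Total capital V = 384 + 103 = 487.
Equity weight = 384/487 = 0.7885.
Term loan weight = 103/487 = 0.2115.
Debt contribution = 0.2115 × 5.14% × (1 − 0%) = 1.0871%.
Required equity contribution = 10.94% − 1.0871% = 9.8529%  ⇒  Re = 12.4957%.
CAPM: 12.4957% = 2.53% + β × 7.12%  ⇒  β = 1.3997.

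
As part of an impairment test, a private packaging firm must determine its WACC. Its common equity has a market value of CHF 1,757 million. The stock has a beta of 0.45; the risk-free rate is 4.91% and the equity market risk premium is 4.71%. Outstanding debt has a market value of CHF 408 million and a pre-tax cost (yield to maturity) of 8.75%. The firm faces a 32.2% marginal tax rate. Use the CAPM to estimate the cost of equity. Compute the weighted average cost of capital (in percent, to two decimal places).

Cost of equity via CAPM: Re = 4.91% + 0.45 × 4.71% = 7.0295%.
Total capital V = 1757 + 408 = 2165.
Equity: weight = 1757/2165 = 0.8115; cost = 7.0295%.
Debt: weight = 408/2165 = 0.1885; after-tax cost = 8.75% × (1 − 32.2%) = 5.9325%.
WACC = 0.8115 × 7.0295% + 0.1885 × 5.9325% = 6.8228%.

6.82%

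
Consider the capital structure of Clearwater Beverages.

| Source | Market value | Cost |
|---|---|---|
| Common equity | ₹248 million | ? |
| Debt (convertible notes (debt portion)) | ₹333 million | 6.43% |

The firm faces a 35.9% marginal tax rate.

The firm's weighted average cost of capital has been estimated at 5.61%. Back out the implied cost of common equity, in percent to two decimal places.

7.61%

Total capital V = 248 + 333 = 581.
Equity weight = 248/581 = 0.4269.
Convertible notes (debt portion) weight = 333/581 = 0.5731.
Debt contribution = 0.5731 × 6.43% × (1 − 35.9%) = 2.3623%.
Required equity contribution = 5.61% − 2.3623% = 3.2477%.
Re = 3.2477% / 0.4269 = 7.6085%.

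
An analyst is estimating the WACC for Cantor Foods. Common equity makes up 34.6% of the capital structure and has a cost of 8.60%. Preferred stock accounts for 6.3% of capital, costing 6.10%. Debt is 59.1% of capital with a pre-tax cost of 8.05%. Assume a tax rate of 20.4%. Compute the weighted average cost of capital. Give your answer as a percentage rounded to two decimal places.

After-tax cost of debt = 8.05% × (1 − 20.4%) = 6.4078%.
WACC = 0.346 × 8.6000% + 0.063 × 6.1000% + 0.591 × 6.4078% = 7.1469%.

7.15%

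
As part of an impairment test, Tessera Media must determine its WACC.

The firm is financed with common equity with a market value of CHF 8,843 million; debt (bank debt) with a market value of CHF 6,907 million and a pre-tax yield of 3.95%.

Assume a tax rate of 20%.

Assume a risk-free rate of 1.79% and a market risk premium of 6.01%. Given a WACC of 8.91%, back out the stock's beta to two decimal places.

Total capital V = 8843 + 6907 = 15750.
Equity weight = 8843/15750 = 0.5615.
Bank debt weight = 6907/15750 = 0.4385.
Debt contribution = 0.4385 × 3.95% × (1 − 20%) = 1.3858%.
Required equity contribution = 8.91% − 1.3858% = 7.5242%  ⇒  Re = 13.4012%.
CAPM: 13.4012% = 1.79% + β × 6.01%  ⇒  β = 1.9320.

1.93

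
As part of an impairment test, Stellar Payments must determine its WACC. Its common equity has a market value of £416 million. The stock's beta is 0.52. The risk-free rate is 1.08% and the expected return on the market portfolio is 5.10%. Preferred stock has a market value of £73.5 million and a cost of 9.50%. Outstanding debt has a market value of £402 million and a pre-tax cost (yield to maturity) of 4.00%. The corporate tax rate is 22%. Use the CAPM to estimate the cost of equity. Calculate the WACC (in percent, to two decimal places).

3.67%

Market risk premium = 5.1% − 1.08% = 4.02%.
Cost of equity via CAPM: Re = 1.08% + 0.52 × 4.02% = 3.1704%.
Total capital V = 416 + 73.5 + 402 = 891.5.
Equity: weight = 416/891.5 = 0.4666; cost = 3.1704%.
Preferred: weight = 73.5/891.5 = 0.0824; cost = 9.5%.
Debt: weight = 402/891.5 = 0.4509; after-tax cost = 4% × (1 − 22%) = 3.1200%.
WACC = 0.4666 × 3.1704% + 0.0824 × 9.5000% + 0.4509 × 3.1200% = 3.6695%.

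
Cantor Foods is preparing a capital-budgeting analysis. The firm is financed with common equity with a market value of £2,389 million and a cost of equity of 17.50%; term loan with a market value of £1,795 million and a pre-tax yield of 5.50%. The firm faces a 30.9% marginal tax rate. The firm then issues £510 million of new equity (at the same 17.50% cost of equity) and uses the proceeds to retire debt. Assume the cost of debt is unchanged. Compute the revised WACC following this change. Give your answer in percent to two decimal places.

After the change:
Total capital V = 2899 + 1285 = 4184.
Equity: weight = 2899/4184 = 0.6929; cost = 17.5%.
Term loan: weight = 1285/4184 = 0.3071; after-tax cost = 5.5% × (1 − 30.9%) = 3.8005%.
WACC = 0.6929 × 17.5000% + 0.3071 × 3.8005% = 13.2926%.

13.29%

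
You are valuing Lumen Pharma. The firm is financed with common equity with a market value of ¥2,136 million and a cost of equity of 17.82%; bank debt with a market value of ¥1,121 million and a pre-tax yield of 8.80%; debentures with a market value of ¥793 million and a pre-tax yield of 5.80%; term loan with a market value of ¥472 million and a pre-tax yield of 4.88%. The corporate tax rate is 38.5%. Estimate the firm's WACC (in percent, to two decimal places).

Total capital V = 2136 + 1121 + 793 + 472 = 4522.
Equity: weight = 2136/4522 = 0.4724; cost = 17.82%.
Bank debt: weight = 1121/4522 = 0.2479; after-tax cost = 8.8% × (1 − 38.5%) = 5.4120%.
Debentures: weight = 793/4522 = 0.1754; after-tax cost = 5.8% × (1 − 38.5%) = 3.5670%.
Term loan: weight = 472/4522 = 0.1044; after-tax cost = 4.88% × (1 − 38.5%) = 3.0012%.
WACC = 0.4724 × 17.8200% + 0.2479 × 5.4120% + 0.1754 × 3.5670% + 0.1044 × 3.0012% = 10.6978%.

10.70%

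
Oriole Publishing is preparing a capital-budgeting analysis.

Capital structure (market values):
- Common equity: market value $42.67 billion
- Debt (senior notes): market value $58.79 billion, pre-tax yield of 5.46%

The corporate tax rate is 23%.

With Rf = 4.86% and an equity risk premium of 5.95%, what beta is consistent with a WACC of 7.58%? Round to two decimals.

1.24

Total capital V = 42.67 + 58.79 = 101.46.
Equity weight = 42.67/101.46 = 0.4206.
Senior notes weight = 58.79/101.46 = 0.5794.
Debt contribution = 0.5794 × 5.46% × (1 − 23%) = 2.4361%.
Required equity contribution = 7.58% − 2.4361% = 5.1439%  ⇒  Re = 12.2311%.
CAPM: 12.2311% = 4.86% + β × 5.95%  ⇒  β = 1.2388.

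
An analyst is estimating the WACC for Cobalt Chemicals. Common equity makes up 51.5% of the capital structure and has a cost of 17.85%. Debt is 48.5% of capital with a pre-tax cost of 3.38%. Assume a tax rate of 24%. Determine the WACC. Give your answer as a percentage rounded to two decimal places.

10.44%

After-tax cost of debt = 3.38% × (1 − 24%) = 2.5688%.
WACC = 0.515 × 17.8500% + 0.485 × 2.5688% = 10.4386%.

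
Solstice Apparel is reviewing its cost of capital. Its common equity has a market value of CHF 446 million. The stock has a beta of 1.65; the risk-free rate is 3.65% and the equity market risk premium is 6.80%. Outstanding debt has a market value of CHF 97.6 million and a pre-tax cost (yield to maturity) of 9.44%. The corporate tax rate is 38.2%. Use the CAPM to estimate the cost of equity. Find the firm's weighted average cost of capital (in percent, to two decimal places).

Cost of equity via CAPM: Re = 3.65% + 1.65 × 6.8% = 14.8700%.
Total capital V = 446 + 97.6 = 543.6.
Equity: weight = 446/543.6 = 0.8205; cost = 14.87%.
Debt: weight = 97.6/543.6 = 0.1795; after-tax cost = 9.44% × (1 − 38.2%) = 5.8339%.
WACC = 0.8205 × 14.8700% + 0.1795 × 5.8339% = 13.2476%.

13.25%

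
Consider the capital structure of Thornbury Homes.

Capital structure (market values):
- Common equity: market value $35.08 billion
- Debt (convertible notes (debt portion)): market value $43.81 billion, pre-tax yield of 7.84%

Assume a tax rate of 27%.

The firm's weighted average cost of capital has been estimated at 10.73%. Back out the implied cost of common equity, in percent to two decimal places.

16.98%

Total capital V = 35.08 + 43.81 = 78.89.
Equity weight = 35.08/78.89 = 0.4447.
Convertible notes (debt portion) weight = 43.81/78.89 = 0.5553.
Debt contribution = 0.5553 × 7.84% × (1 − 27%) = 3.1783%.
Required equity contribution = 10.73% − 3.1783% = 7.5517%.
Re = 7.5517% / 0.4447 = 16.9828%.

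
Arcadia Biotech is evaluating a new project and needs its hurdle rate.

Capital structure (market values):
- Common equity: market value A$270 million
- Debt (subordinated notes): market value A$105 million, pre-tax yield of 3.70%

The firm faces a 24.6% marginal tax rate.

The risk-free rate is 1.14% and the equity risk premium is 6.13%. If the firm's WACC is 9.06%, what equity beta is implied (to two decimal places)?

1.69

Total capital V = 270 + 105 = 375.
Equity weight = 270/375 = 0.7200.
Subordinated notes weight = 105/375 = 0.2800.
Debt contribution = 0.2800 × 3.7% × (1 − 24.6%) = 0.7811%.
Required equity contribution = 9.06% − 0.7811% = 8.2789%  ⇒  Re = 11.4984%.
CAPM: 11.4984% = 1.14% + β × 6.13%  ⇒  β = 1.6898.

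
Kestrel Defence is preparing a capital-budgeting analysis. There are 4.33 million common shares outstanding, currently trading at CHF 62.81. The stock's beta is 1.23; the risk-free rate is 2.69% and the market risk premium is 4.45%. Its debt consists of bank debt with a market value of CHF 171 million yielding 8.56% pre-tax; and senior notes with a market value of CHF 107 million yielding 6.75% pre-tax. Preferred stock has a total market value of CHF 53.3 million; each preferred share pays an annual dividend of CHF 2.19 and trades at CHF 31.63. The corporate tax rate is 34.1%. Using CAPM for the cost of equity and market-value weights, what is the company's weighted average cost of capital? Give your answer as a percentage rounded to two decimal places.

6.68%

Cost of equity via CAPM: Re = 2.69% + 1.23 × 4.45% = 8.1635%.
Cost of preferred: Rp = 2.19 / 31.63 = 6.9238%.
Market value of equity E = 62.81 × 4.33m = 271.9673m.
Total capital V = 271.9673 + 53.3 + 171 + 107 = 603.2673.
Equity: weight = 271.9673/603.2673 = 0.4508; cost = 8.1635%.
Preferred: weight = 53.3/603.2673 = 0.0884; cost = 6.9238%.
Bank debt: weight = 171/603.2673 = 0.2835; after-tax cost = 8.56% × (1 − 34.1%) = 5.6410%.
Senior notes: weight = 107/603.2673 = 0.1774; after-tax cost = 6.75% × (1 − 34.1%) = 4.4482%.
WACC = 0.4508 × 8.1635% + 0.0884 × 6.9238% + 0.2835 × 5.6410% + 0.1774 × 4.4482% = 6.6800%.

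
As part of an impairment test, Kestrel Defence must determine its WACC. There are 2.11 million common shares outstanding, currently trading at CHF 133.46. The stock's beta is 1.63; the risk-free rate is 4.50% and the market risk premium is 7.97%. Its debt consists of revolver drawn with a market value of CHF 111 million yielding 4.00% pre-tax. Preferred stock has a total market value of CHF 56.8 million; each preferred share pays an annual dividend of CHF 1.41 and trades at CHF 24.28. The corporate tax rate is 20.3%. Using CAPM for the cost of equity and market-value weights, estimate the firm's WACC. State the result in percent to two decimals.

12.48%

Cost of equity via CAPM: Re = 4.5% + 1.63 × 7.97% = 17.4911%.
Cost of preferred: Rp = 1.41 / 24.28 = 5.8072%.
Market value of equity E = 133.46 × 2.11m = 281.6006m.
Total capital V = 281.6006 + 56.8 + 111 = 449.4006.
Equity: weight = 281.6006/449.4006 = 0.6266; cost = 17.4911%.
Preferred: weight = 56.8/449.4006 = 0.1264; cost = 5.8072%.
Revolver drawn: weight = 111/449.4006 = 0.2470; after-tax cost = 4% × (1 − 20.3%) = 3.1880%.
WACC = 0.6266 × 17.4911% + 0.1264 × 5.8072% + 0.2470 × 3.1880% = 12.4816%.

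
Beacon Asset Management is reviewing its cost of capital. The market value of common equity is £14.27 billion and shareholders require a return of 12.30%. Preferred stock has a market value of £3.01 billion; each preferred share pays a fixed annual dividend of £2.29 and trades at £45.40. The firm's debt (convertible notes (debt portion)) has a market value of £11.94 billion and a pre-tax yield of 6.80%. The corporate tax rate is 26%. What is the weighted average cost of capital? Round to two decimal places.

8.58%

Cost of preferred: Rp = 2.29 / 45.4 = 5.0441%.
Total capital V = 14.27 + 3.01 + 11.94 = 29.22.
Equity: weight = 14.27/29.22 = 0.4884; cost = 12.3%.
Preferred: weight = 3.01/29.22 = 0.1030; cost = 5.0441%.
Convertible notes (debt portion): weight = 11.94/29.22 = 0.4086; after-tax cost = 6.8% × (1 − 26%) = 5.0320%.
WACC = 0.4884 × 12.3000% + 0.1030 × 5.0441% + 0.4086 × 5.0320% = 8.5827%.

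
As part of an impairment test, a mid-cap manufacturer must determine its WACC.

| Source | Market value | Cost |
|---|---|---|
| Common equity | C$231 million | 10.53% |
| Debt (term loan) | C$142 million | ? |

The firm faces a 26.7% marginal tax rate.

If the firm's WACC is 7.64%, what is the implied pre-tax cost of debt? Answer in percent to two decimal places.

Total capital V = 231 + 142 = 373.
Equity weight = 231/373 = 0.6193.
Term loan weight = 142/373 = 0.3807.
Equity contribution = 0.6193 × 10.53% = 6.5213%.
Remaining for debt = 7.64% − 6.5213% = 1.1187%.
Rd × (1 − 26.7%) × 0.3807 = 1.1187%  ⇒  Rd = 4.0091%.

4.01%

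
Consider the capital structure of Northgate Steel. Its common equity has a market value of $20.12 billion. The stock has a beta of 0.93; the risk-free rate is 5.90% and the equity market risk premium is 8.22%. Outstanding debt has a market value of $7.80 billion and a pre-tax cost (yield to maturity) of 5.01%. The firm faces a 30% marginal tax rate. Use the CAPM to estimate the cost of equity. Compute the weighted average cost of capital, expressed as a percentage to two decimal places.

Cost of equity via CAPM: Re = 5.9% + 0.93 × 8.22% = 13.5446%.
Total capital V = 20.12 + 7.8 = 27.92.
Equity: weight = 20.12/27.92 = 0.7206; cost = 13.5446%.
Debt: weight = 7.8/27.92 = 0.2794; after-tax cost = 5.01% × (1 − 30%) = 3.5070%.
WACC = 0.7206 × 13.5446% + 0.2794 × 3.5070% = 10.7404%.

10.74%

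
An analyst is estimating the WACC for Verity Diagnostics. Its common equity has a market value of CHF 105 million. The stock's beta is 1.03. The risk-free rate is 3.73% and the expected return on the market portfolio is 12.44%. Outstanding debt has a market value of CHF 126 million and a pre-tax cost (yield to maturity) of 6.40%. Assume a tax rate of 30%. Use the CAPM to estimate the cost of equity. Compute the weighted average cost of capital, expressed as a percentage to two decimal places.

8.22%

Market risk premium = 12.44% − 3.73% = 8.71%.
Cost of equity via CAPM: Re = 3.73% + 1.03 × 8.71% = 12.7013%.
Total capital V = 105 + 126 = 231.
Equity: weight = 105/231 = 0.4545; cost = 12.7013%.
Debt: weight = 126/231 = 0.5455; after-tax cost = 6.4% × (1 − 30%) = 4.4800%.
WACC = 0.4545 × 12.7013% + 0.5455 × 4.4800% = 8.2170%.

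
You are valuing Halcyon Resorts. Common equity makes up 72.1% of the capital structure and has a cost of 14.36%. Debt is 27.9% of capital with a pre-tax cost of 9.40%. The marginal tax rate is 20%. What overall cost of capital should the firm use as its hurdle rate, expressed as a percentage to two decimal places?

After-tax cost of debt = 9.4% × (1 − 20%) = 7.5200%.
WACC = 0.721 × 14.3600% + 0.279 × 7.5200% = 12.4516%.

12.45%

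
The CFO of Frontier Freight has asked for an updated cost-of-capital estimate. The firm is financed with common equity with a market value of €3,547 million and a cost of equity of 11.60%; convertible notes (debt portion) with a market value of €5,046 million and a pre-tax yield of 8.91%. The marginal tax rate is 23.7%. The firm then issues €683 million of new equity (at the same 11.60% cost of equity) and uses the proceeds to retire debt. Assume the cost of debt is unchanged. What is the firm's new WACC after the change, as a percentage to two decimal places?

After the change:
Total capital V = 4230 + 4363 = 8593.
Equity: weight = 4230/8593 = 0.4923; cost = 11.6%.
Convertible notes (debt portion): weight = 4363/8593 = 0.5077; after-tax cost = 8.91% × (1 − 23.7%) = 6.7983%.
WACC = 0.4923 × 11.6000% + 0.5077 × 6.7983% = 9.1620%.

9.16%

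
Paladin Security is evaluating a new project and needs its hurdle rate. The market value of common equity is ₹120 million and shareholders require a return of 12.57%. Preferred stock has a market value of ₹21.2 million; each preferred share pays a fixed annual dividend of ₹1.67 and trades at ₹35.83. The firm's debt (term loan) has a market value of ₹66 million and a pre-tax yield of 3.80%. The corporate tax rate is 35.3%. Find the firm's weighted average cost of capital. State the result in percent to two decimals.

8.54%

Cost of preferred: Rp = 1.67 / 35.83 = 4.6609%.
Total capital V = 120 + 21.2 + 66 = 207.2.
Equity: weight = 120/207.2 = 0.5792; cost = 12.57%.
Preferred: weight = 21.2/207.2 = 0.1023; cost = 4.6609%.
Term loan: weight = 66/207.2 = 0.3185; after-tax cost = 3.8% × (1 − 35.3%) = 2.4586%.
WACC = 0.5792 × 12.5700% + 0.1023 × 4.6609% + 0.3185 × 2.4586% = 8.5400%.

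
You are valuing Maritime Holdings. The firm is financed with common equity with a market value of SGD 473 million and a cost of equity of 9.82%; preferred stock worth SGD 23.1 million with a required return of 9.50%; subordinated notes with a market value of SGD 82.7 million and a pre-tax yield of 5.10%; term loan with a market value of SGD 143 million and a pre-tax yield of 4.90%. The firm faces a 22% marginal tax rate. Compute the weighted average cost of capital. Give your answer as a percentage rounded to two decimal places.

Total capital V = 473 + 23.1 + 82.7 + 143 = 721.8.
Equity: weight = 473/721.8 = 0.6553; cost = 9.82%.
Preferred: weight = 23.1/721.8 = 0.0320; cost = 9.5%.
Subordinated notes: weight = 82.7/721.8 = 0.1146; after-tax cost = 5.1% × (1 − 22%) = 3.9780%.
Term loan: weight = 143/721.8 = 0.1981; after-tax cost = 4.9% × (1 − 22%) = 3.8220%.
WACC = 0.6553 × 9.8200% + 0.0320 × 9.5000% + 0.1146 × 3.9780% + 0.1981 × 3.8220% = 7.9521%.

7.95%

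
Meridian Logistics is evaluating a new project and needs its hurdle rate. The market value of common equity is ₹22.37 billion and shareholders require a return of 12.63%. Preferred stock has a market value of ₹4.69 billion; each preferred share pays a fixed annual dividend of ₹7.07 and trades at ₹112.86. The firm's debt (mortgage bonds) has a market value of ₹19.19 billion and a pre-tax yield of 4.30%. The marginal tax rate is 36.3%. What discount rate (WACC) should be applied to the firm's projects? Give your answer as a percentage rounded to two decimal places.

7.88%

Cost of preferred: Rp = 7.07 / 112.86 = 6.2644%.
Total capital V = 22.37 + 4.69 + 19.19 = 46.25.
Equity: weight = 22.37/46.25 = 0.4837; cost = 12.63%.
Preferred: weight = 4.69/46.25 = 0.1014; cost = 6.2644%.
Mortgage bonds: weight = 19.19/46.25 = 0.4149; after-tax cost = 4.3% × (1 − 36.3%) = 2.7391%.
WACC = 0.4837 × 12.6300% + 0.1014 × 6.2644% + 0.4149 × 2.7391% = 7.8806%.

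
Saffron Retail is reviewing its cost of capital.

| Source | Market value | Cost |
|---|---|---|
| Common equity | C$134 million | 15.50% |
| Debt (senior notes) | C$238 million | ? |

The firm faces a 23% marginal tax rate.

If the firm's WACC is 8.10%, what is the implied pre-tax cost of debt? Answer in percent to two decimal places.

5.11%

Total capital V = 134 + 238 = 372.
Equity weight = 134/372 = 0.3602.
Senior notes weight = 238/372 = 0.6398.
Equity contribution = 0.3602 × 15.5% = 5.5833%.
Remaining for debt = 8.1% − 5.5833% = 2.5167%.
Rd × (1 − 23%) × 0.6398 = 2.5167%  ⇒  Rd = 5.1086%.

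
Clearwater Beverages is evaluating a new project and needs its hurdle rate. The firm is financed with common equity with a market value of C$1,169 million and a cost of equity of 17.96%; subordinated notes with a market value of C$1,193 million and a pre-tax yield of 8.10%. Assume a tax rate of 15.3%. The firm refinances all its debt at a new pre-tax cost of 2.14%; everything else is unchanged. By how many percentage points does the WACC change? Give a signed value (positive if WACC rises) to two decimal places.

Current WACC:
Total capital V = 1169 + 1193 = 2362.
Equity: weight = 1169/2362 = 0.4949; cost = 17.96%.
Subordinated notes: weight = 1193/2362 = 0.5051; after-tax cost = 8.1% × (1 − 15.3%) = 6.8607%.
WACC = 0.4949 × 17.9600% + 0.5051 × 6.8607% = 12.3540%.
After the change:
Total capital V = 1169 + 1193 = 2362.
Equity: weight = 1169/2362 = 0.4949; cost = 17.96%.
Subordinated notes: weight = 1193/2362 = 0.5051; after-tax cost = 2.14% × (1 − 15.3%) = 1.8126%.
WACC = 0.4949 × 17.9600% + 0.5051 × 1.8126% = 9.8043%.
Change in WACC = 9.8043% − 12.3540% = -2.5497 pp.

-2.55 pp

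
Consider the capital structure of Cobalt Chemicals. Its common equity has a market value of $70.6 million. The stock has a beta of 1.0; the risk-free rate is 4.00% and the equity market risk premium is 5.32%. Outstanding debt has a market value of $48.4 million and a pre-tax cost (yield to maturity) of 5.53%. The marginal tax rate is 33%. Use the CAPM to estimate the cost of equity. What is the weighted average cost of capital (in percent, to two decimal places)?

7.04%

Cost of equity via CAPM: Re = 4.0% + 1.0 × 5.32% = 9.3200%.
Total capital V = 70.6 + 48.4 = 119.
Equity: weight = 70.6/119 = 0.5933; cost = 9.32%.
Debt: weight = 48.4/119 = 0.4067; after-tax cost = 5.53% × (1 − 33%) = 3.7051%.
WACC = 0.5933 × 9.3200% + 0.4067 × 3.7051% = 7.0363%.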